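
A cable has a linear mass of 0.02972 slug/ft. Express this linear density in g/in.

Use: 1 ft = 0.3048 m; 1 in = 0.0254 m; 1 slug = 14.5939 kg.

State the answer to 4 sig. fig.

0.02972 slug/ft × 14.5939 kg/slug ÷ 0.3048 m/ft = 1.423 kg/m
1.423 kg/m ÷ 0.001 kg/g × 0.0254 m/in = 36.1442 g/in

36.14 g/in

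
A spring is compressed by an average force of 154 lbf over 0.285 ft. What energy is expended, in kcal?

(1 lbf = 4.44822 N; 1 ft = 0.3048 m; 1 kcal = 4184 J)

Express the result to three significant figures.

0.0142 kcal

154 lbf × 4.44822 → 685.026 N
0.285 ft × 0.3048 → 0.086868 m
W = F × d = 685.026 N × 0.086868 m = 59.5068 J
59.5068 J ÷ (4184 J/kcal) = 0.0142225 kcal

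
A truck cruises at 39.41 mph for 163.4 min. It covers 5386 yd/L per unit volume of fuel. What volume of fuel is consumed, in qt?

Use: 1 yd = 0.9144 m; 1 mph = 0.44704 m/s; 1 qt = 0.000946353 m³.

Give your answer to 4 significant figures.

37.06 qt

39.41 mph → 17.6178 m/s
163.4 min → 9804 s
d = v × t = 17.6178 × 9804 = 172725 m
5386 yd/L → 4.92496×10⁶ m/m³
V = d / (distance per unit fuel) = 172725 / 4.92496×10⁶ = 0.0350714 m³
In qt: 0.0350714 / 0.000946353 = 37.0595 qt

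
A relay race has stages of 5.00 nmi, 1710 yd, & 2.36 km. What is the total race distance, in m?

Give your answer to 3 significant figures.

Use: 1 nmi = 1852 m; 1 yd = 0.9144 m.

5.00 nmi × 1852 = 9260 m
1710 yd × 0.9144 = 1563.62 m
2.36 km × 1000 = 2360 m
Total: 9260 + 1563.62 + 2360 = 13183.6 m

1.32×10⁴ m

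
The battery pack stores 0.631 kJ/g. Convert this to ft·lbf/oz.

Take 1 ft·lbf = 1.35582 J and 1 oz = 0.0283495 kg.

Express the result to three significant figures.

1.32×10⁴ ft·lbf/oz

0.631 kJ/g × 1000 J/kJ ÷ 0.001 kg/g = 631000 J/kg
631000 J/kg ÷ 1.35582 J/ft·lbf × 0.0283495 kg/oz = 13193.9 ft·lbf/oz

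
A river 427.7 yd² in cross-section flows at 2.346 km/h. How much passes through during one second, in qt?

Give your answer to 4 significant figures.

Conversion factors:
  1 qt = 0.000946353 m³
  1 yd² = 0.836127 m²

2.463×10⁵ qt

2.346 km/h × (1/3.6) = 0.651667 m/s
427.7 yd² × 0.836127 = 357.612 m²
V = v × A × t = 0.651667 m/s × 357.612 m² × 1 s = 233.044 m³
233.044 m³ ÷ (0.000946353 m³/qt) = 246255 qt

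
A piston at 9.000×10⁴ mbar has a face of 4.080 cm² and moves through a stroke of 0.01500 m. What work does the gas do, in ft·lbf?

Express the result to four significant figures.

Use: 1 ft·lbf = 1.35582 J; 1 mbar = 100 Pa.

40.62 ft·lbf

9.000×10⁴ mbar → 9×10⁶ Pa
4.080 cm² → 4.08×10⁻⁴ m²
F = P × A = 9×10⁶ × 4.08×10⁻⁴ = 3672 N
W = F × d = 3672 × 0.015 = 55.08 J
In ft·lbf: 55.08 / 1.35582 = 40.6249 ft·lbf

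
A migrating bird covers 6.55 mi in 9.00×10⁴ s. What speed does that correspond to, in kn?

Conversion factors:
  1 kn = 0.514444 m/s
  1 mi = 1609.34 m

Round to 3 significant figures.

0.228 kn

6.55 mi × 1609.34 → 10541.2 m
v = d / t = 10541.2 m / 90000 s = 0.117124 m/s
0.117124 m/s ÷ (0.514444 m/s/kn) = 0.227671 kn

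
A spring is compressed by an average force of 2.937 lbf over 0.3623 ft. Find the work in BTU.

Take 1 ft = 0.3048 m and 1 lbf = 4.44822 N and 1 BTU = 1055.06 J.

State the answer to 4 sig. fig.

2.937 lbf × 4.44822 = 13.0644 N
0.3623 ft × 0.3048 = 0.110429 m
W = F × d = 13.0644 N × 0.110429 m = 1.44269 J
1.44269 J ÷ (1055.06 J/BTU) = 0.0013674 BTU

0.001367 BTU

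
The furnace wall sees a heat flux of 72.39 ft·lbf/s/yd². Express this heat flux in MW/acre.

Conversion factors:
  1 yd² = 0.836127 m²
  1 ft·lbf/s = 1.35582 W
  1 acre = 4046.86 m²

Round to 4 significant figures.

72.39 ft·lbf/s/yd² × 1.35582 W/ft·lbf/s ÷ 0.836127 m²/yd² = 117.384 W/m²
117.384 W/m² ÷ 1000000 W/MW × 4046.86 m²/acre = 0.475037 MW/acre

0.4750 MW/acre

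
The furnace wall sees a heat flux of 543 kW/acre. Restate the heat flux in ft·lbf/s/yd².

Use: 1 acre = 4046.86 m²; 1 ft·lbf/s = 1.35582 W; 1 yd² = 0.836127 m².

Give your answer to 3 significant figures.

543 kW/acre × 1000 W/kW ÷ 4046.86 m²/acre = 134.178 W/m²
134.178 W/m² ÷ 1.35582 W/ft·lbf/s × 0.836127 m²/yd² = 82.7469 ft·lbf/s/yd²

82.7 ft·lbf/s/yd²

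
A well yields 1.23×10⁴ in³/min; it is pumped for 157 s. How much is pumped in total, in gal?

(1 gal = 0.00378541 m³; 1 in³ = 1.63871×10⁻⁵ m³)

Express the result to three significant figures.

139 gal

1.23×10⁴ in³/min → 0.00335936 m³/s
V = Q × t = 0.00335936 × 157 = 0.52742 m³
In gal: 0.52742 / 0.00378541 = 139.33 gal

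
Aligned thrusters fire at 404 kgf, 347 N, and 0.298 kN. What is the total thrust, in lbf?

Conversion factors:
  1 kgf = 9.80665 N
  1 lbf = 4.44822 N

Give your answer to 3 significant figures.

1040 lbf

404 kgf × 9.80665 → 3961.89 N
347 N (already N)
0.298 kN × 1000 → 298 N
Sum: 3961.89 + 347 + 298 = 4606.89 N
In lbf: 4606.89 / 4.44822 = 1035.67 lbf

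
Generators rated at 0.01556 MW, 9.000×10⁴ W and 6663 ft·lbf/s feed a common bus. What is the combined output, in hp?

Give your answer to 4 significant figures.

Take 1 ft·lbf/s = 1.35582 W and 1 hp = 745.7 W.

153.7 hp

0.01556 MW × 1000000 → 15560 W
9.000×10⁴ W (already W)
6663 ft·lbf/s × 1.35582 → 9033.83 W
Combined: 15560 + 90000 + 9033.83 = 114594 W
In hp: 114594 / 745.7 = 153.673 hp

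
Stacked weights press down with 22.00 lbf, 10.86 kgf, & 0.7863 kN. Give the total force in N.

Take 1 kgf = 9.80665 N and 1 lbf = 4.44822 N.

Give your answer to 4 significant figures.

990.7 N

22.00 lbf × 4.44822 = 97.8608 N
10.86 kgf × 9.80665 = 106.5 N
0.7863 kN × 1000 = 786.3 N
Combined: 97.8608 + 106.5 + 786.3 = 990.661 N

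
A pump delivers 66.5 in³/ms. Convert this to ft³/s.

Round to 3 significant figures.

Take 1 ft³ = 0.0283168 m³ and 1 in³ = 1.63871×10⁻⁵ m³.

66.5 in³/ms × 1.63871×10⁻⁵ m³/in³ ÷ 0.001 s/ms = 1.08974 m³/s
1.08974 m³/s ÷ 0.0283168 m³/ft³ = 38.4839 ft³/s

38.5 ft³/s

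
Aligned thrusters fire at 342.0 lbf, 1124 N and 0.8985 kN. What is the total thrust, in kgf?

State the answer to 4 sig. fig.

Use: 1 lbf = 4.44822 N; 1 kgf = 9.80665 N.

342.0 lbf × 4.44822 = 1521.29 N
1124 N (already N)
0.8985 kN × 1000 = 898.5 N
Sum: 1521.29 + 1124 + 898.5 = 3543.79 N
In kgf: 3543.79 / 9.80665 = 361.366 kgf

361.4 kgf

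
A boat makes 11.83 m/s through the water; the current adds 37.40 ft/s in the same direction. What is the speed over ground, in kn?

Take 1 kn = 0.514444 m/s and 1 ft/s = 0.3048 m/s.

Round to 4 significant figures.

45.15 kn

11.83 m/s (already m/s)
37.40 ft/s × 0.3048 = 11.3995 m/s
Sum: 11.83 + 11.3995 = 23.2295 m/s
In kn: 23.2295 / 0.514444 = 45.1546 kn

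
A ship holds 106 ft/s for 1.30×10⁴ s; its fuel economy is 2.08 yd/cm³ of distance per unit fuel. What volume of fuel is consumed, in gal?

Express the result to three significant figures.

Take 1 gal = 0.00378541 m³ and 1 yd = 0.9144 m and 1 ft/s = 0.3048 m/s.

106 ft/s → 32.3088 m/s
d = v × t = 32.3088 × 13000 = 420014 m
2.08 yd/cm³ → 1.90195×10⁶ m/m³
V = d / (distance per unit fuel) = 420014 / 1.90195×10⁶ = 0.220833 m³
In gal: 0.220833 / 0.00378541 = 58.3379 gal

58.3 gal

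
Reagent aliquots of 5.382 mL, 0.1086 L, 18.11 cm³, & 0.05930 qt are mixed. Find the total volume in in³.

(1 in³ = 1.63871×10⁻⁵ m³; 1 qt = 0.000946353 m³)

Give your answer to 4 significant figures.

11.49 in³

5.382 mL × 10⁻⁶ → 5.382×10⁻⁶ m³
0.1086 L × 0.001 → 1.086×10⁻⁴ m³
18.11 cm³ × 10⁻⁶ → 1.811×10⁻⁵ m³
0.05930 qt × 0.000946353 → 5.61187×10⁻⁵ m³
Total: 5.382×10⁻⁶ + 1.086×10⁻⁴ + 1.811×10⁻⁵ + 5.61187×10⁻⁵ = 1.88211×10⁻⁴ m³
In in³: 1.88211×10⁻⁴ / 1.63871×10⁻⁵ = 11.4853 in³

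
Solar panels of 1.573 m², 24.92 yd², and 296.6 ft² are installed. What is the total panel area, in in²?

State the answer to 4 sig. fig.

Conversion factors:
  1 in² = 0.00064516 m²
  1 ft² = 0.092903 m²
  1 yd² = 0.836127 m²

7.744×10⁴ in²

1.573 m² (already m²)
24.92 yd² × 0.836127 = 20.8363 m²
296.6 ft² × 0.092903 = 27.555 m²
Combined: 1.573 + 20.8363 + 27.555 = 49.9643 m²
In in²: 49.9643 / 0.00064516 = 77444.8 in²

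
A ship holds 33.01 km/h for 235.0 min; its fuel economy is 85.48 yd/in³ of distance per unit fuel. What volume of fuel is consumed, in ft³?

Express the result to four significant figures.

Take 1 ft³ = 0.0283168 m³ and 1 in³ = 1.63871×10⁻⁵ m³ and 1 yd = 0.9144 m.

0.9572 ft³

33.01 km/h → 9.16944 m/s
235.0 min → 14100 s
d = v × t = 9.16944 × 14100 = 129289 m
85.48 yd/in³ → 4.76978×10⁶ m/m³
V = d / (distance per unit fuel) = 129289 / 4.76978×10⁶ = 0.0271059 m³
In ft³: 0.0271059 / 0.0283168 = 0.957237 ft³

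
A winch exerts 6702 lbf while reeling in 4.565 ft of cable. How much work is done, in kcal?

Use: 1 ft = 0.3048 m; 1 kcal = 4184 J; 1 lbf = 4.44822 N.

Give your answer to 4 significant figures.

6702 lbf × 4.44822 = 29812 N
4.565 ft × 0.3048 = 1.39141 m
W = F × d = 29812 N × 1.39141 m = 41480.7 J
41480.7 J ÷ (4184 J/kcal) = 9.91413 kcal

9.914 kcal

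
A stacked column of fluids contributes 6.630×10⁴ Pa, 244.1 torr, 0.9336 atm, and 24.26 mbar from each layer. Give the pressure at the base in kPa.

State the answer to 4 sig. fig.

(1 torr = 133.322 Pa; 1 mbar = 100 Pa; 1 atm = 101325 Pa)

195.9 kPa

6.630×10⁴ Pa (already Pa)
244.1 torr × 133.322 = 32543.9 Pa
0.9336 atm × 101325 = 94597 Pa
24.26 mbar × 100 = 2426 Pa
Sum: 66300 + 32543.9 + 94597 + 2426 = 195867 Pa
In kPa: 195867 / 1000 = 195.867 kPa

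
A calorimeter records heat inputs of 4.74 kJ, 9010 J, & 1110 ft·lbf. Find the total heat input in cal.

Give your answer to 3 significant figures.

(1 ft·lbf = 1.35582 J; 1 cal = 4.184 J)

3650 cal

4.74 kJ × 1000 = 4740 J
9010 J (already J)
1110 ft·lbf × 1.35582 = 1504.96 J
Sum: 4740 + 9010 + 1504.96 = 15255 J
In cal: 15255 / 4.184 = 3646.03 cal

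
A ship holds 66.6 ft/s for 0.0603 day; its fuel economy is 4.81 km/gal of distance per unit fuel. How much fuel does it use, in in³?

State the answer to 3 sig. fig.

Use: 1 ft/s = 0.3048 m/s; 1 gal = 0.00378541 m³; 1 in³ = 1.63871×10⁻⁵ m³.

5080 in³

66.6 ft/s → 20.2997 m/s
0.0603 day → 5209.92 s
d = v × t = 20.2997 × 5209.92 = 105760 m
4.81 km/gal → 1.27067×10⁶ m/m³
V = d / (distance per unit fuel) = 105760 / 1.27067×10⁶ = 0.0832317 m³
In in³: 0.0832317 / 1.63871×10⁻⁵ = 5079.1 in³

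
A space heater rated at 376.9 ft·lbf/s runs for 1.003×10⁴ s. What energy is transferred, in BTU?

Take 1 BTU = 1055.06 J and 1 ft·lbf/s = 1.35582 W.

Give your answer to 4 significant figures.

4858 BTU

376.9 ft·lbf/s × 1.35582 = 511.009 W
E = P × t = 511.009 W × 10030 s = 5.12542×10⁶ J
5.12542×10⁶ J ÷ (1055.06 J/BTU) = 4857.94 BTU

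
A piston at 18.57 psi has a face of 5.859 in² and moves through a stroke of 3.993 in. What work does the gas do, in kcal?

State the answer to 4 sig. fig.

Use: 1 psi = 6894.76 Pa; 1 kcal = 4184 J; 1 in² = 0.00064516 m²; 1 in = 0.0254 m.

18.57 psi → 128036 Pa
5.859 in² → 0.00377999 m²
F = P × A = 128036 × 0.00377999 = 483.975 N
3.993 in → 0.101422 m
W = F × d = 483.975 × 0.101422 = 49.0857 J
In kcal: 49.0857 / 4184 = 0.0117318 kcal

0.01173 kcal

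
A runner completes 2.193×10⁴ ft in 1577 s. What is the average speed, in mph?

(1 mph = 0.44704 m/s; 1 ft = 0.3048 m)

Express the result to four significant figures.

2.193×10⁴ ft × 0.3048 → 6684.26 m
v = d / t = 6684.26 m / 1577 s = 4.23859 m/s
4.23859 m/s ÷ (0.44704 m/s/mph) = 9.48146 mph

9.481 mph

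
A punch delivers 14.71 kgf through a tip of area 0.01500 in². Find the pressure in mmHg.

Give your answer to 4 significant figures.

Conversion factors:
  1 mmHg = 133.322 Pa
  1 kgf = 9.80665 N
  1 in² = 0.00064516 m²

14.71 kgf × 9.80665 → 144.256 N
0.01500 in² × 0.00064516 → 9.6774×10⁻⁶ m²
P = F / A = 144.256 N / 9.6774×10⁻⁶ m² = 1.49065×10⁷ Pa
1.49065×10⁷ Pa ÷ (133.322 Pa/mmHg) = 111808 mmHg

1.118×10⁵ mmHg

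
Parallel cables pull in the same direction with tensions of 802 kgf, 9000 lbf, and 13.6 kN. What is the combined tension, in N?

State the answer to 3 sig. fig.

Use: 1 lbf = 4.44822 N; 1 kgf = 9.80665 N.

802 kgf × 9.80665 = 7864.93 N
9000 lbf × 4.44822 = 40034 N
13.6 kN × 1000 = 13600 N
Sum: 7864.93 + 40034 + 13600 = 61498.9 N

6.15×10⁴ N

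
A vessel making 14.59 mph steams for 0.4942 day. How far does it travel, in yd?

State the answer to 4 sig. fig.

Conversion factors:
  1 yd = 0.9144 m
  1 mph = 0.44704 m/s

14.59 mph × 0.44704 → 6.52231 m/s
0.4942 day × 86400 → 42698.9 s
d = v × t = 6.52231 m/s × 42698.9 s = 278495 m
278495 m ÷ (0.9144 m/yd) = 304566 yd

3.046×10⁵ yd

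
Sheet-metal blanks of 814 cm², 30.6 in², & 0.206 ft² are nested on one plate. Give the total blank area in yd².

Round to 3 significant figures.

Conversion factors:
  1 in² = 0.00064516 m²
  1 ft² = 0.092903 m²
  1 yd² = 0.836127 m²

0.144 yd²

814 cm² × 0.0001 = 0.0814 m²
30.6 in² × 0.00064516 = 0.0197419 m²
0.206 ft² × 0.092903 = 0.019138 m²
Sum: 0.0814 + 0.0197419 + 0.019138 = 0.12028 m²
In yd²: 0.12028 / 0.836127 = 0.143854 yd²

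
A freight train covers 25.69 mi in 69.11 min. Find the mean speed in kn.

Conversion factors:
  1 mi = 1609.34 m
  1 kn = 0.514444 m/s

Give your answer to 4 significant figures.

19.38 kn

25.69 mi × 1609.34 = 41343.9 m
69.11 min × 60 = 4146.6 s
v = d / t = 41343.9 m / 4146.6 s = 9.97055 m/s
9.97055 m/s ÷ (0.514444 m/s/kn) = 19.3812 kn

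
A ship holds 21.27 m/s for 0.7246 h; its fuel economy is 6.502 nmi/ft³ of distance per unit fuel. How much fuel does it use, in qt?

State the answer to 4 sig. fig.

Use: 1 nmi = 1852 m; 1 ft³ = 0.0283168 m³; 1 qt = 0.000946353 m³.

137.9 qt

0.7246 h → 2608.56 s
d = v × t = 21.27 × 2608.56 = 55484.1 m
6.502 nmi/ft³ → 425249 m/m³
V = d / (distance per unit fuel) = 55484.1 / 425249 = 0.130474 m³
In qt: 0.130474 / 0.000946353 = 137.87 qt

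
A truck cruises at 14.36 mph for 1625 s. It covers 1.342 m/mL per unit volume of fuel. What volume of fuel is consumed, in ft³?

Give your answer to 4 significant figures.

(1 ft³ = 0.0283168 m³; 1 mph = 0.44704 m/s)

0.2745 ft³

14.36 mph → 6.41949 m/s
d = v × t = 6.41949 × 1625 = 10431.7 m
1.342 m/mL → 1.342×10⁶ m/m³
V = d / (distance per unit fuel) = 10431.7 / 1.342×10⁶ = 0.00777325 m³
In ft³: 0.00777325 / 0.0283168 = 0.27451 ft³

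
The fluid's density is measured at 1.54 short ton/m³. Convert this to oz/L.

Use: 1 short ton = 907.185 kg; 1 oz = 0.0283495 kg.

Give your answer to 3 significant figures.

1.54 short ton/m³ × 907.185 kg/short ton = 1397.06 kg/m³
1397.06 kg/m³ ÷ 0.0283495 kg/oz × 0.001 m³/L = 49.2799 oz/L

49.3 oz/L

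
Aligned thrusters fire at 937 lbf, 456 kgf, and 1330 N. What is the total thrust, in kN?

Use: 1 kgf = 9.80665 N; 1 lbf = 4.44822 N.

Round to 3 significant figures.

9.97 kN

937 lbf × 4.44822 = 4167.98 N
456 kgf × 9.80665 = 4471.83 N
1330 N (already N)
Total: 4167.98 + 4471.83 + 1330 = 9969.81 N
In kN: 9969.81 / 1000 = 9.96981 kN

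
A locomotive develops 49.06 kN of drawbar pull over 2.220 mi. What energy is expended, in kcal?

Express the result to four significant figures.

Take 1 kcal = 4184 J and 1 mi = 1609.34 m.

49.06 kN × 1000 → 49060 N
2.220 mi × 1609.34 → 3572.73 m
W = F × d = 49060 N × 3572.73 m = 1.75278×10⁸ J
1.75278×10⁸ J ÷ (4184 J/kcal) = 41892.4 kcal

4.189×10⁴ kcal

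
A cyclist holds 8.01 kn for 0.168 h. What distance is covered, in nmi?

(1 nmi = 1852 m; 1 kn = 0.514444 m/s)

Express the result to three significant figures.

1.35 nmi

8.01 kn × 0.514444 = 4.1207 m/s
0.168 h × 3600 = 604.8 s
d = v × t = 4.1207 m/s × 604.8 s = 2492.2 m
2492.2 m ÷ (1852 m/nmi) = 1.34568 nmi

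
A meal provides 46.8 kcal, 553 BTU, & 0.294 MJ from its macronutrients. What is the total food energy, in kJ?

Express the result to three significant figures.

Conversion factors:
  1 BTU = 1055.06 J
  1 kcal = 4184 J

46.8 kcal × 4184 = 195811 J
553 BTU × 1055.06 = 583448 J
0.294 MJ × 1000000 = 294000 J
Total: 195811 + 583448 + 294000 = 1.07326×10⁶ J
In kJ: 1.07326×10⁶ / 1000 = 1073.26 kJ

1070 kJ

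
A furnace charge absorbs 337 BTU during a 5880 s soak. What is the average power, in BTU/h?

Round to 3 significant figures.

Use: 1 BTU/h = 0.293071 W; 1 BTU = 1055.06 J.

206 BTU/h

337 BTU × 1055.06 = 355555 J
P = E / t = 355555 J / 5880 s = 60.4685 W
60.4685 W ÷ (0.293071 W/BTU/h) = 206.327 BTU/h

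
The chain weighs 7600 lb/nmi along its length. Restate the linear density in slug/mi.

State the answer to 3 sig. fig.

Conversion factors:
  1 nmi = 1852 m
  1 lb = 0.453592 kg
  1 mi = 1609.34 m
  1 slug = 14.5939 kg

7600 lb/nmi × 0.453592 kg/lb ÷ 1852 m/nmi = 1.86139 kg/m
1.86139 kg/m ÷ 14.5939 kg/slug × 1609.34 m/mi = 205.264 slug/mi

205 slug/mi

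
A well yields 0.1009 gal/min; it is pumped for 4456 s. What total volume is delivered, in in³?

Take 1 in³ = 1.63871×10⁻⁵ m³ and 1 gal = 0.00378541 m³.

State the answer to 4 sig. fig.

0.1009 gal/min → 6.3658×10⁻⁶ m³/s
V = Q × t = 6.3658×10⁻⁶ × 4456 = 0.028366 m³
In in³: 0.028366 / 1.63871×10⁻⁵ = 1731 in³

1731 in³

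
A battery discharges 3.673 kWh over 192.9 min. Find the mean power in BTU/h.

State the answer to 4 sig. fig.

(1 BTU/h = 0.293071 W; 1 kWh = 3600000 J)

3.673 kWh × 3600000 = 1.32228×10⁷ J
192.9 min × 60 = 11574 s
P = E / t = 1.32228×10⁷ J / 11574 s = 1142.46 W
1142.46 W ÷ (0.293071 W/BTU/h) = 3898.24 BTU/h

3898 BTU/h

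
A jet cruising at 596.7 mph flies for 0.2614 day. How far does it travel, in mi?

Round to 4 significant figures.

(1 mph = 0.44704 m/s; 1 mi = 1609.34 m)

596.7 mph × 0.44704 = 266.749 m/s
0.2614 day × 86400 = 22585 s
d = v × t = 266.749 m/s × 22585 s = 6.02453×10⁶ m
6.02453×10⁶ m ÷ (1609.34 m/mi) = 3743.48 mi

3743 mi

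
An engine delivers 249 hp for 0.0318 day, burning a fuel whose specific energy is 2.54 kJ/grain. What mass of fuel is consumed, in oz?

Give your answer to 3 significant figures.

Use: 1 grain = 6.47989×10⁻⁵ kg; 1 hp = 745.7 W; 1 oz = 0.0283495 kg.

459 oz

249 hp → 185679 W
0.0318 day → 2747.52 s
E = P × t = 185679 × 2747.52 = 5.10157×10⁸ J
2.54 kJ/grain → 3.91982×10⁷ J/kg
m = E / e_s = 5.10157×10⁸ / 3.91982×10⁷ = 13.0148 kg
In oz: 13.0148 / 0.0283495 = 459.084 oz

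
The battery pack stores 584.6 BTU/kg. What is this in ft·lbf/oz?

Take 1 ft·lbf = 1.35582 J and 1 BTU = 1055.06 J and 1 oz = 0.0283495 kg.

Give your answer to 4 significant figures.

584.6 BTU/kg × 1055.06 J/BTU = 616788 J/kg
616788 J/kg ÷ 1.35582 J/ft·lbf × 0.0283495 kg/oz = 12896.7 ft·lbf/oz

1.290×10⁴ ft·lbf/oz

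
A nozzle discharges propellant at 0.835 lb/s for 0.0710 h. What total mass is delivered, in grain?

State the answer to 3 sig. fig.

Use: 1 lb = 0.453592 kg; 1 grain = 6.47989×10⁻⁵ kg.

0.835 lb/s → 0.378749 kg/s
0.0710 h → 255.6 s
m = ṁ × t = 0.378749 × 255.6 = 96.8082 kg
In grain: 96.8082 / 6.47989×10⁻⁵ = 1.49398×10⁶ grain

1.49×10⁶ grain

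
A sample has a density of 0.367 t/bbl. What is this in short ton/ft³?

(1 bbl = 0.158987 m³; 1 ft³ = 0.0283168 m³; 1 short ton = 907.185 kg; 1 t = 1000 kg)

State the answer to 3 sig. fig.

0.367 t/bbl × 1000 kg/t ÷ 0.158987 m³/bbl = 2308.36 kg/m³
2308.36 kg/m³ ÷ 907.185 kg/short ton × 0.0283168 m³/ft³ = 0.072053 short ton/ft³

0.0721 short ton/ft³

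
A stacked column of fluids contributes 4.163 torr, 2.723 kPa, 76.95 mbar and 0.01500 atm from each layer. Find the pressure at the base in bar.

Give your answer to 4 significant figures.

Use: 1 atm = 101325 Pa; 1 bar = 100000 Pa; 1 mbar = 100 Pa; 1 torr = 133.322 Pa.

4.163 torr × 133.322 = 555.019 Pa
2.723 kPa × 1000 = 2723 Pa
76.95 mbar × 100 = 7695 Pa
0.01500 atm × 101325 = 1519.88 Pa
Sum: 555.019 + 2723 + 7695 + 1519.88 = 12492.9 Pa
In bar: 12492.9 / 100000 = 0.124929 bar

0.1249 bar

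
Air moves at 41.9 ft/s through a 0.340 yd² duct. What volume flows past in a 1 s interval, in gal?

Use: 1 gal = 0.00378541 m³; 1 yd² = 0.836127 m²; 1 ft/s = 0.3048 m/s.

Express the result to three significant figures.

959 gal

41.9 ft/s × 0.3048 → 12.7711 m/s
0.340 yd² × 0.836127 → 0.284283 m²
V = v × A × t = 12.7711 m/s × 0.284283 m² × 1 s = 3.63061 m³
3.63061 m³ ÷ (0.00378541 m³/gal) = 959.106 gal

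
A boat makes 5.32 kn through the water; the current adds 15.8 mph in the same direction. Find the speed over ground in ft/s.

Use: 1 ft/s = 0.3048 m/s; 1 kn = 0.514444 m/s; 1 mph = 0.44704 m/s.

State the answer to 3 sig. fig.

32.2 ft/s

5.32 kn × 0.514444 → 2.73684 m/s
15.8 mph × 0.44704 → 7.06323 m/s
Total: 2.73684 + 7.06323 = 9.80007 m/s
In ft/s: 9.80007 / 0.3048 = 32.1525 ft/s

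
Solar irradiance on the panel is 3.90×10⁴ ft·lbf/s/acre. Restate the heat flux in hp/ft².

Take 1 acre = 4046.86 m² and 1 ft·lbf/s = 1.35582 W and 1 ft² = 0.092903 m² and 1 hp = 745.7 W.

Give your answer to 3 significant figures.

3.90×10⁴ ft·lbf/s/acre × 1.35582 W/ft·lbf/s ÷ 4046.86 m²/acre = 13.0662 W/m²
13.0662 W/m² ÷ 745.7 W/hp × 0.092903 m²/ft² = 0.00162785 hp/ft²

0.00163 hp/ft²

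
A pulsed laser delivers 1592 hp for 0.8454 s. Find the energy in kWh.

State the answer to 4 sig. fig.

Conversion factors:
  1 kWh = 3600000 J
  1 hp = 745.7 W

1592 hp × 745.7 → 1.18715×10⁶ W
E = P × t = 1.18715×10⁶ W × 0.8454 s = 1.00362×10⁶ J
1.00362×10⁶ J ÷ (3600000 J/kWh) = 0.278783 kWh

0.2788 kWh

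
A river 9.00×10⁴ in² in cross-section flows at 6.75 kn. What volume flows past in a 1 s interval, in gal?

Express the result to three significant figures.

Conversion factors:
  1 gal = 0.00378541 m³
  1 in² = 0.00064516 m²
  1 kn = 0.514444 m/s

5.33×10⁴ gal

6.75 kn × 0.514444 = 3.4725 m/s
9.00×10⁴ in² × 0.00064516 = 58.0644 m²
V = v × A × t = 3.4725 m/s × 58.0644 m² × 1 s = 201.629 m³
201.629 m³ ÷ (0.00378541 m³/gal) = 53264.8 gal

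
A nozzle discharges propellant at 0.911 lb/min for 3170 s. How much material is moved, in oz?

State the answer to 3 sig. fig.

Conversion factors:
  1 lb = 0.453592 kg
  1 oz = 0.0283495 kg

0.911 lb/min → 0.00688704 kg/s
m = ṁ × t = 0.00688704 × 3170 = 21.8319 kg
In oz: 21.8319 / 0.0283495 = 770.098 oz

770 oz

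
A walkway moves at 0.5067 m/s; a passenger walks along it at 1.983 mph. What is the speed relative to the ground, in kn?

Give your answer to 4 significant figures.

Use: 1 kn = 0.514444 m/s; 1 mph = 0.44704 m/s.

2.708 kn

0.5067 m/s (already m/s)
1.983 mph × 0.44704 = 0.88648 m/s
Combined: 0.5067 + 0.88648 = 1.39318 m/s
In kn: 1.39318 / 0.514444 = 2.70813 kn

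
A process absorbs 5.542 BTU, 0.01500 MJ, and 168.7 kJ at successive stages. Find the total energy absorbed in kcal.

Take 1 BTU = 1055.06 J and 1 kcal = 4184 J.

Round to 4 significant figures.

45.30 kcal

5.542 BTU × 1055.06 → 5847.14 J
0.01500 MJ × 1000000 → 15000 J
168.7 kJ × 1000 → 168700 J
Total: 5847.14 + 15000 + 168700 = 189547 J
In kcal: 189547 / 4184 = 45.3028 kcal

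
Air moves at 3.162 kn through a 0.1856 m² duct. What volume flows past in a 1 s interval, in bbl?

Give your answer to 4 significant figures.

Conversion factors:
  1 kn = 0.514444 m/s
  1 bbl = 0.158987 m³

3.162 kn × 0.514444 → 1.62667 m/s
V = v × A × t = 1.62667 m/s × 0.1856 m² × 1 s = 0.30191 m³
0.30191 m³ ÷ (0.158987 m³/bbl) = 1.89896 bbl

1.899 bbl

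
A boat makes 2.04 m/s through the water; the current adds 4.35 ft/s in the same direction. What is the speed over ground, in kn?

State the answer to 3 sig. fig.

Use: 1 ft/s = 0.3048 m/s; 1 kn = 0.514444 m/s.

2.04 m/s (already m/s)
4.35 ft/s × 0.3048 = 1.32588 m/s
Total: 2.04 + 1.32588 = 3.36588 m/s
In kn: 3.36588 / 0.514444 = 6.54275 kn

6.54 kn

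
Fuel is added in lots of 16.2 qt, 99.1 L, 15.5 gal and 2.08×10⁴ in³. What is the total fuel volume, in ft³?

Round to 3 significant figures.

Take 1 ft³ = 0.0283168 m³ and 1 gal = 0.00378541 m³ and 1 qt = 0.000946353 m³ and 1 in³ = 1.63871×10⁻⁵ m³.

16.2 qt × 0.000946353 = 0.0153309 m³
99.1 L × 0.001 = 0.0991 m³
15.5 gal × 0.00378541 = 0.0586739 m³
2.08×10⁴ in³ × 1.63871×10⁻⁵ = 0.340852 m³
Sum: 0.0153309 + 0.0991 + 0.0586739 + 0.340852 = 0.513957 m³
In ft³: 0.513957 / 0.0283168 = 18.1503 ft³

18.2 ft³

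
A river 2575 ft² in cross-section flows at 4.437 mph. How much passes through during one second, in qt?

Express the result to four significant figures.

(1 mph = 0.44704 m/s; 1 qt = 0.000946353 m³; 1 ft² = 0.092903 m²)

5.014×10⁵ qt

4.437 mph × 0.44704 → 1.98352 m/s
2575 ft² × 0.092903 → 239.225 m²
V = v × A × t = 1.98352 m/s × 239.225 m² × 1 s = 474.508 m³
474.508 m³ ÷ (0.000946353 m³/qt) = 501407 qt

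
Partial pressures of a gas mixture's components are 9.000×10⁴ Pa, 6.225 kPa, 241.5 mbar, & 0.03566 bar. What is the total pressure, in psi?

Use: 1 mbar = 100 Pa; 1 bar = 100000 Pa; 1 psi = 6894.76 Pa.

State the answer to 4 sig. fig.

17.98 psi

9.000×10⁴ Pa (already Pa)
6.225 kPa × 1000 = 6225 Pa
241.5 mbar × 100 = 24150 Pa
0.03566 bar × 100000 = 3566 Pa
Total: 90000 + 6225 + 24150 + 3566 = 123941 Pa
In psi: 123941 / 6894.76 = 17.9761 psi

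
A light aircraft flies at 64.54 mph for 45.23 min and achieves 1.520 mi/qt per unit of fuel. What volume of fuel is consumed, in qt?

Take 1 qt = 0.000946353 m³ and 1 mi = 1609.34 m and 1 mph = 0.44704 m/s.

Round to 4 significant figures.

64.54 mph → 28.852 m/s
45.23 min → 2713.8 s
d = v × t = 28.852 × 2713.8 = 78298.6 m
1.520 mi/qt → 2.58487×10⁶ m/m³
V = d / (distance per unit fuel) = 78298.6 / 2.58487×10⁶ = 0.0302911 m³
In qt: 0.0302911 / 0.000946353 = 32.0082 qt

32.01 qt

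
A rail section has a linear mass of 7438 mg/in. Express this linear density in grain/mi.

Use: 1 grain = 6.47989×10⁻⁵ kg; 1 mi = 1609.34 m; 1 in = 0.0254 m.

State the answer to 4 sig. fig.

7438 mg/in × 10⁻⁶ kg/mg ÷ 0.0254 m/in = 0.292835 kg/m
0.292835 kg/m ÷ 6.47989×10⁻⁵ kg/grain × 1609.34 m/mi = 7.27283×10⁶ grain/mi

7.273×10⁶ grain/mi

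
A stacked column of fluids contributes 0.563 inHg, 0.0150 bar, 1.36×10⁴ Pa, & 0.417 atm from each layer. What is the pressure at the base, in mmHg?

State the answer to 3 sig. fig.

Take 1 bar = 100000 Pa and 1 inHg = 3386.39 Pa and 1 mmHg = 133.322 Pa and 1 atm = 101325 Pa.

444 mmHg

0.563 inHg × 3386.39 = 1906.54 Pa
0.0150 bar × 100000 = 1500 Pa
1.36×10⁴ Pa (already Pa)
0.417 atm × 101325 = 42252.5 Pa
Sum: 1906.54 + 1500 + 13600 + 42252.5 = 59259 Pa
In mmHg: 59259 / 133.322 = 444.48 mmHg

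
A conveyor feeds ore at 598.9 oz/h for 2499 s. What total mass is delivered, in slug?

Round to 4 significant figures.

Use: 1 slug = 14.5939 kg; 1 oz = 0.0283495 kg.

0.8076 slug

598.9 oz/h → 0.00471625 kg/s
m = ṁ × t = 0.00471625 × 2499 = 11.7859 kg
In slug: 11.7859 / 14.5939 = 0.807591 slug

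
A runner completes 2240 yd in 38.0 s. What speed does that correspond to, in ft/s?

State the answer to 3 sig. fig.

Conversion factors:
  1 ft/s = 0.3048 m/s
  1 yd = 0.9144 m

2240 yd × 0.9144 → 2048.26 m
v = d / t = 2048.26 m / 38 s = 53.9016 m/s
53.9016 m/s ÷ (0.3048 m/s/ft/s) = 176.843 ft/s

177 ft/s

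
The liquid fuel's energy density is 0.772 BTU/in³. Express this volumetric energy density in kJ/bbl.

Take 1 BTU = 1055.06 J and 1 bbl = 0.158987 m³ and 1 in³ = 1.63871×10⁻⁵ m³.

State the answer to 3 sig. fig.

7900 kJ/bbl

0.772 BTU/in³ × 1055.06 J/BTU ÷ 1.63871×10⁻⁵ m³/in³ = 4.97041×10⁷ J/m³
4.97041×10⁷ J/m³ ÷ 1000 J/kJ × 0.158987 m³/bbl = 7902.31 kJ/bbl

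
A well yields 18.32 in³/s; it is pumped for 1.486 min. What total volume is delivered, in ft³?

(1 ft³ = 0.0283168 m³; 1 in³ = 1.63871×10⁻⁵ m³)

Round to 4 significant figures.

0.9453 ft³

18.32 in³/s → 3.00212×10⁻⁴ m³/s
1.486 min → 89.16 s
V = Q × t = 3.00212×10⁻⁴ × 89.16 = 0.0267669 m³
In ft³: 0.0267669 / 0.0283168 = 0.945266 ft³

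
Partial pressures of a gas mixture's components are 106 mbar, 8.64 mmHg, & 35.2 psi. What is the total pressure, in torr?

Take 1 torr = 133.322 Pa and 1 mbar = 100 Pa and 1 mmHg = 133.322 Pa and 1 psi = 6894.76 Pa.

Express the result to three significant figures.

106 mbar × 100 = 10600 Pa
8.64 mmHg × 133.322 = 1151.9 Pa
35.2 psi × 6894.76 = 242696 Pa
Sum: 10600 + 1151.9 + 242696 = 254448 Pa
In torr: 254448 / 133.322 = 1908.52 torr

1910 torr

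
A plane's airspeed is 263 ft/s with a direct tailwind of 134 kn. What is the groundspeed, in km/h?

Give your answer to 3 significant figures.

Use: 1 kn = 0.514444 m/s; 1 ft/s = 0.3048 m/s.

537 km/h

263 ft/s × 0.3048 = 80.1624 m/s
134 kn × 0.514444 = 68.9355 m/s
Combined: 80.1624 + 68.9355 = 149.098 m/s
In km/h: 149.098 / (1/3.6) = 536.753 km/h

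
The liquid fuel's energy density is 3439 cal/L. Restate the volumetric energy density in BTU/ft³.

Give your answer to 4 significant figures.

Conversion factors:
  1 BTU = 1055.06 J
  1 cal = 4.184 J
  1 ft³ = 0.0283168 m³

3439 cal/L × 4.184 J/cal ÷ 0.001 m³/L = 1.43888×10⁷ J/m³
1.43888×10⁷ J/m³ ÷ 1055.06 J/BTU × 0.0283168 m³/ft³ = 386.182 BTU/ft³

386.2 BTU/ft³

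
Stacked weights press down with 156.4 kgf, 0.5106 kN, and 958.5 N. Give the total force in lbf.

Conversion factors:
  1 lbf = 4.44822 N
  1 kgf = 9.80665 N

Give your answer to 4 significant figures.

156.4 kgf × 9.80665 = 1533.76 N
0.5106 kN × 1000 = 510.6 N
958.5 N (already N)
Total: 1533.76 + 510.6 + 958.5 = 3002.86 N
In lbf: 3002.86 / 4.44822 = 675.07 lbf

675.1 lbf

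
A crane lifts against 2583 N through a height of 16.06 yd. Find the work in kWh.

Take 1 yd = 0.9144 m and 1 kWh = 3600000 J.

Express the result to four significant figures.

0.01054 kWh

16.06 yd × 0.9144 → 14.6853 m
W = F × d = 2583 N × 14.6853 m = 37932.1 J
37932.1 J ÷ (3600000 J/kWh) = 0.0105367 kWh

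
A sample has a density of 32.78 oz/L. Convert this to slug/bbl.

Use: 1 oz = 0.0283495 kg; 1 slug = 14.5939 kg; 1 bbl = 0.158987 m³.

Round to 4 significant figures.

32.78 oz/L × 0.0283495 kg/oz ÷ 0.001 m³/L = 929.297 kg/m³
929.297 kg/m³ ÷ 14.5939 kg/slug × 0.158987 m³/bbl = 10.1238 slug/bbl

10.12 slug/bbl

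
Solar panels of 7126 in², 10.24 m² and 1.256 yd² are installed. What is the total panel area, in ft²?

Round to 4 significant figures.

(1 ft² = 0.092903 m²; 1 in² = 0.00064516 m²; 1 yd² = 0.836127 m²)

7126 in² × 0.00064516 = 4.59741 m²
10.24 m² (already m²)
1.256 yd² × 0.836127 = 1.05018 m²
Total: 4.59741 + 10.24 + 1.05018 = 15.8876 m²
In ft²: 15.8876 / 0.092903 = 171.013 ft²

171.0 ft²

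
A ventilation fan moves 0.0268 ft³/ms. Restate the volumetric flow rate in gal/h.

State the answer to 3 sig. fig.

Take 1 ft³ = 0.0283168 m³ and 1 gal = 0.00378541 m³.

7.22×10⁵ gal/h

0.0268 ft³/ms × 0.0283168 m³/ft³ ÷ 0.001 s/ms = 0.75889 m³/s
0.75889 m³/s ÷ 0.00378541 m³/gal × 3600 s/h = 721719 gal/h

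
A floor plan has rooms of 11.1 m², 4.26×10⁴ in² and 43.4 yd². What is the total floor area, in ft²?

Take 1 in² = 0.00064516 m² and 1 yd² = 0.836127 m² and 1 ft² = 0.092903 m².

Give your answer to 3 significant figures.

806 ft²

11.1 m² (already m²)
4.26×10⁴ in² × 0.00064516 = 27.4838 m²
43.4 yd² × 0.836127 = 36.2879 m²
Total: 11.1 + 27.4838 + 36.2879 = 74.8717 m²
In ft²: 74.8717 / 0.092903 = 805.913 ft²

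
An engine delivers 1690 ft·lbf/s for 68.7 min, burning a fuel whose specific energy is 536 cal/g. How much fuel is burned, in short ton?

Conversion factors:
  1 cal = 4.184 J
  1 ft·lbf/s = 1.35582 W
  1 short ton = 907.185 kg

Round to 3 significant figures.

1690 ft·lbf/s → 2291.34 W
68.7 min → 4122 s
E = P × t = 2291.34 × 4122 = 9.4449×10⁶ J
536 cal/g → 2.24262×10⁶ J/kg
m = E / e_s = 9.4449×10⁶ / 2.24262×10⁶ = 4.21155 kg
In short ton: 4.21155 / 907.185 = 0.00464244 short ton

0.00464 short ton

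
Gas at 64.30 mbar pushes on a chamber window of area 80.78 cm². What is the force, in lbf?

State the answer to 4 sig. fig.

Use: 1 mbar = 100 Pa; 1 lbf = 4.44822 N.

64.30 mbar × 100 → 6430 Pa
80.78 cm² × 0.0001 → 0.008078 m²
F = P × A = 6430 Pa × 0.008078 m² = 51.9415 N
51.9415 N ÷ (4.44822 N/lbf) = 11.6769 lbf

11.68 lbf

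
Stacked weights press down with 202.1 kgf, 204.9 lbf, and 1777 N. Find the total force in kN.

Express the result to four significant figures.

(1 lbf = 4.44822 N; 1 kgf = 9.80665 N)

4.670 kN

202.1 kgf × 9.80665 = 1981.92 N
204.9 lbf × 4.44822 = 911.44 N
1777 N (already N)
Combined: 1981.92 + 911.44 + 1777 = 4670.36 N
In kN: 4670.36 / 1000 = 4.67036 kN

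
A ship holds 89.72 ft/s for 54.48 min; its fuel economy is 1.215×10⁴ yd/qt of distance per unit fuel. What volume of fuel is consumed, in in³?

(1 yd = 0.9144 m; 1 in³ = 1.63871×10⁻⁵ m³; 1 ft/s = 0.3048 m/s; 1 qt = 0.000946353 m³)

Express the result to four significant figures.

464.7 in³

89.72 ft/s → 27.3467 m/s
54.48 min → 3268.8 s
d = v × t = 27.3467 × 3268.8 = 89390.9 m
1.215×10⁴ yd/qt → 1.17398×10⁷ m/m³
V = d / (distance per unit fuel) = 89390.9 / 1.17398×10⁷ = 0.00761435 m³
In in³: 0.00761435 / 1.63871×10⁻⁵ = 464.655 in³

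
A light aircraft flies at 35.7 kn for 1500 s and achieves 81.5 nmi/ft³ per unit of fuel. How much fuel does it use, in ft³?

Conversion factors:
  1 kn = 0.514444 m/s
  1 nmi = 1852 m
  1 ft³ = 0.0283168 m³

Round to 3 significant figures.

0.183 ft³

35.7 kn → 18.3657 m/s
d = v × t = 18.3657 × 1500 = 27548.6 m
81.5 nmi/ft³ → 5.33033×10⁶ m/m³
V = d / (distance per unit fuel) = 27548.6 / 5.33033×10⁶ = 0.00516827 m³
In ft³: 0.00516827 / 0.0283168 = 0.182516 ft³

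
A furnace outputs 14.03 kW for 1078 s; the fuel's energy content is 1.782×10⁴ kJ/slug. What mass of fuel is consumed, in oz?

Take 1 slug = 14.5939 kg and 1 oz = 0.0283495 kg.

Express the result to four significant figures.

436.9 oz

14.03 kW → 14030 W
E = P × t = 14030 × 1078 = 1.51243×10⁷ J
1.782×10⁴ kJ/slug → 1.22106×10⁶ J/kg
m = E / e_s = 1.51243×10⁷ / 1.22106×10⁶ = 12.3862 kg
In oz: 12.3862 / 0.0283495 = 436.911 oz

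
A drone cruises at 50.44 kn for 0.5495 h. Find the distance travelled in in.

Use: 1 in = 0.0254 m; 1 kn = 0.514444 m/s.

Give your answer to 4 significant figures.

50.44 kn × 0.514444 → 25.9486 m/s
0.5495 h × 3600 → 1978.2 s
d = v × t = 25.9486 m/s × 1978.2 s = 51331.5 m
51331.5 m ÷ (0.0254 m/in) = 2.02093×10⁶ in

2.021×10⁶ in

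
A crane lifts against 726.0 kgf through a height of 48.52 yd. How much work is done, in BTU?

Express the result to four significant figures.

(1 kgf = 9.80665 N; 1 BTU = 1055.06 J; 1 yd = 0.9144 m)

726.0 kgf × 9.80665 = 7119.63 N
48.52 yd × 0.9144 = 44.3667 m
W = F × d = 7119.63 N × 44.3667 m = 315874 J
315874 J ÷ (1055.06 J/BTU) = 299.39 BTU

299.4 BTU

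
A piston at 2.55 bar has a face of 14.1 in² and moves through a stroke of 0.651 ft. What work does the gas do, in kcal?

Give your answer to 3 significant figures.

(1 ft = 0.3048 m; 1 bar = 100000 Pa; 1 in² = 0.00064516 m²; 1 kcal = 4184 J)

2.55 bar → 255000 Pa
14.1 in² → 0.00909676 m²
F = P × A = 255000 × 0.00909676 = 2319.67 N
0.651 ft → 0.198425 m
W = F × d = 2319.67 × 0.198425 = 460.281 J
In kcal: 460.281 / 4184 = 0.11001 kcal

0.110 kcal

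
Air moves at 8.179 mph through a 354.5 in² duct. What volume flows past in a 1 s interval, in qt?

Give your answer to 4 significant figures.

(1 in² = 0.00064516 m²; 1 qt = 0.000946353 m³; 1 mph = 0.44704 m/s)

8.179 mph × 0.44704 → 3.65634 m/s
354.5 in² × 0.00064516 → 0.228709 m²
V = v × A × t = 3.65634 m/s × 0.228709 m² × 1 s = 0.836238 m³
0.836238 m³ ÷ (0.000946353 m³/qt) = 883.643 qt

883.6 qt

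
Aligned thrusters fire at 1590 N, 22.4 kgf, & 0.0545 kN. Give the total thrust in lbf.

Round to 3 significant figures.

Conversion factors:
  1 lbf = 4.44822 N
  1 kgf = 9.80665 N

419 lbf

1590 N (already N)
22.4 kgf × 9.80665 = 219.669 N
0.0545 kN × 1000 = 54.5 N
Total: 1590 + 219.669 + 54.5 = 1864.17 N
In lbf: 1864.17 / 4.44822 = 419.082 lbf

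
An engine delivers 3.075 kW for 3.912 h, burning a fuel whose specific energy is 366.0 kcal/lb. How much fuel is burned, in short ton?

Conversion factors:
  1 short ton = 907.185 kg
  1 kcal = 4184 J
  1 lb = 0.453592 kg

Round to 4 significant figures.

3.075 kW → 3075 W
3.912 h → 14083.2 s
E = P × t = 3075 × 14083.2 = 4.33058×10⁷ J
366.0 kcal/lb → 3.37604×10⁶ J/kg
m = E / e_s = 4.33058×10⁷ / 3.37604×10⁶ = 12.8274 kg
In short ton: 12.8274 / 907.185 = 0.0141398 short ton

0.01414 short ton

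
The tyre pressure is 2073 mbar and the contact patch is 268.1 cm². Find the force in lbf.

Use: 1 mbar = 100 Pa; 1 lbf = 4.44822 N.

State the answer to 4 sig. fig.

2073 mbar × 100 → 207300 Pa
268.1 cm² × 0.0001 → 0.02681 m²
F = P × A = 207300 Pa × 0.02681 m² = 5557.71 N
5557.71 N ÷ (4.44822 N/lbf) = 1249.42 lbf

1249 lbf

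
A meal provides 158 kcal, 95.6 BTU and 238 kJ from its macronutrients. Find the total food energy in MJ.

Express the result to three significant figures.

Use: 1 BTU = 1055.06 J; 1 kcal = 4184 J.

158 kcal × 4184 = 661072 J
95.6 BTU × 1055.06 = 100864 J
238 kJ × 1000 = 238000 J
Total: 661072 + 100864 + 238000 = 999936 J
In MJ: 999936 / 1000000 = 0.999936 MJ

1.00 MJ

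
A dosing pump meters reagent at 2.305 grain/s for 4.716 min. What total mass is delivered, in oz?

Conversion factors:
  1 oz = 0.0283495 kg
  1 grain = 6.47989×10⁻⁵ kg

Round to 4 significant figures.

1.491 oz

2.305 grain/s → 1.49361×10⁻⁴ kg/s
4.716 min → 282.96 s
m = ṁ × t = 1.49361×10⁻⁴ × 282.96 = 0.0422632 kg
In oz: 0.0422632 / 0.0283495 = 1.49079 oz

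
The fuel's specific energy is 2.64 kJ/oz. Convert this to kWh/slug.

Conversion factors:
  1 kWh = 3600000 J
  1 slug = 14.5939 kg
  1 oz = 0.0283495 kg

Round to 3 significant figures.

0.378 kWh/slug

2.64 kJ/oz × 1000 J/kJ ÷ 0.0283495 kg/oz = 93123.3 J/kg
93123.3 J/kg ÷ 3600000 J/kWh × 14.5939 kg/slug = 0.377509 kWh/slug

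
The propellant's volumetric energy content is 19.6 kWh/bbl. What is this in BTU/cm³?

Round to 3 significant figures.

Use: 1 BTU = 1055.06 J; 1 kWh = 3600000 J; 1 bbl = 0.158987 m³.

0.421 BTU/cm³

19.6 kWh/bbl × 3600000 J/kWh ÷ 0.158987 m³/bbl = 4.4381×10⁸ J/m³
4.4381×10⁸ J/m³ ÷ 1055.06 J/BTU × 10⁻⁶ m³/cm³ = 0.420649 BTU/cm³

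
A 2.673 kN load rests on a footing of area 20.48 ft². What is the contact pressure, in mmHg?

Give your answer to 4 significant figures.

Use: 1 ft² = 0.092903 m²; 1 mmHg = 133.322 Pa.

10.54 mmHg

2.673 kN × 1000 = 2673 N
20.48 ft² × 0.092903 = 1.90265 m²
P = F / A = 2673 N / 1.90265 m² = 1404.88 Pa
1404.88 Pa ÷ (133.322 Pa/mmHg) = 10.5375 mmHg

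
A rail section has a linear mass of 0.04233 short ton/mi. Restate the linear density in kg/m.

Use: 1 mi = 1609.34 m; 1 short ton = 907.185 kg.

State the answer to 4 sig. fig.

0.04233 short ton/mi × 907.185 kg/short ton ÷ 1609.34 m/mi = 0.0238614 kg/m
0.0238614 kg/m  = 0.0238614 kg/m

0.02386 kg/m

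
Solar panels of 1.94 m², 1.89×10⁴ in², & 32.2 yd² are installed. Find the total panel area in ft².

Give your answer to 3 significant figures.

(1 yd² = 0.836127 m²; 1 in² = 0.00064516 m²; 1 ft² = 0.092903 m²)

442 ft²

1.94 m² (already m²)
1.89×10⁴ in² × 0.00064516 = 12.1935 m²
32.2 yd² × 0.836127 = 26.9233 m²
Combined: 1.94 + 12.1935 + 26.9233 = 41.0568 m²
In ft²: 41.0568 / 0.092903 = 441.932 ft²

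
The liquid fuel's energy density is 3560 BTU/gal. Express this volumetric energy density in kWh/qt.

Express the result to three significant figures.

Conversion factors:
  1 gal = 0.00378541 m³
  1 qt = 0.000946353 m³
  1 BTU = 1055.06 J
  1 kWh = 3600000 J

0.261 kWh/qt

3560 BTU/gal × 1055.06 J/BTU ÷ 0.00378541 m³/gal = 9.92234×10⁸ J/m³
9.92234×10⁸ J/m³ ÷ 3600000 J/kWh × 0.000946353 m³/qt = 0.260834 kWh/qt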